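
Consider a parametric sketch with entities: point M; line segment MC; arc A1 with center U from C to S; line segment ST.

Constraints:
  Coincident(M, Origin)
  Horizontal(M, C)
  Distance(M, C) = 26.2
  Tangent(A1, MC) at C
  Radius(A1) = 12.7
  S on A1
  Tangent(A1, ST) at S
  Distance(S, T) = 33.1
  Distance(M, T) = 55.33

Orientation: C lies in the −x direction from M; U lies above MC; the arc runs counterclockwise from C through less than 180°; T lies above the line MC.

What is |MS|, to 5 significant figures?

22.803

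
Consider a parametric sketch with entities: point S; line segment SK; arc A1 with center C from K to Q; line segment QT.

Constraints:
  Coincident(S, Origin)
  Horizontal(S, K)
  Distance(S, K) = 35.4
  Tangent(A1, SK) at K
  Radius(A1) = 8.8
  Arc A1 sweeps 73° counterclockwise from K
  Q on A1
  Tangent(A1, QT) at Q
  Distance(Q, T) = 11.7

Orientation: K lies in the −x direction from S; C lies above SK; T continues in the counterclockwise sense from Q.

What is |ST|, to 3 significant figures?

29.3

S is at the origin; S and K share the same y with |SK| = 35.4 and K on the −x side, so K = (-35.4, 0.00). Since A1 is tangent to SK there, CK ⟂ SK, so C = K + (0, 8.8) = (-35.4, 8.80). On A1, K sits at bearing -90° from C; a 73° counterclockwise sweep puts Q at bearing -17°, so Q = C + 8.8·(cos -17°, sin -17°) = (-27.0, 6.23). The tangent condition forces CQ to be normal to QT, so QT runs along (−sin -17°, cos -17°); with |QT| = 11.7, T = (-23.6, 17.4). Then |ST| = |T − S| = 29.3.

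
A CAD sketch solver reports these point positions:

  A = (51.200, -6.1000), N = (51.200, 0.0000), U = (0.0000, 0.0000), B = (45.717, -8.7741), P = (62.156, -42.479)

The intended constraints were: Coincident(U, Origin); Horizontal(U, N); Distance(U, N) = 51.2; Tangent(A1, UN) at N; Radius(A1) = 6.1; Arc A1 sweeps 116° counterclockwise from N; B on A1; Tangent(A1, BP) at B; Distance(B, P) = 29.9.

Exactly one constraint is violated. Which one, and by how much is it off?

Distance(B, P) = 29.9 — off by 7.60.

U = (0.00, 0.00) ✓; U.y = 0.00, N.y = 0.00 ✓; |UN| = 51.20 ✓; ∠(AN, NU) = 90.00° ✓; |AN| = 6.100 ✓; bearing(A→B) − bearing(A→N) = 116.0° ✓; |AB| = 6.100 ✓; ∠(AB, BP) = 90.00° ✓; |BP| = 37.50 ✗.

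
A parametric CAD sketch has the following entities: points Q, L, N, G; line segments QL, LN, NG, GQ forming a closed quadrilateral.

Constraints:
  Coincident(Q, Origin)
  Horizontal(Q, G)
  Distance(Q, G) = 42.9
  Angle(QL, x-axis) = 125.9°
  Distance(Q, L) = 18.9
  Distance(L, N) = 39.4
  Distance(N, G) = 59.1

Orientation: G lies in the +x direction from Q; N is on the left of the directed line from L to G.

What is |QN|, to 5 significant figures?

49.773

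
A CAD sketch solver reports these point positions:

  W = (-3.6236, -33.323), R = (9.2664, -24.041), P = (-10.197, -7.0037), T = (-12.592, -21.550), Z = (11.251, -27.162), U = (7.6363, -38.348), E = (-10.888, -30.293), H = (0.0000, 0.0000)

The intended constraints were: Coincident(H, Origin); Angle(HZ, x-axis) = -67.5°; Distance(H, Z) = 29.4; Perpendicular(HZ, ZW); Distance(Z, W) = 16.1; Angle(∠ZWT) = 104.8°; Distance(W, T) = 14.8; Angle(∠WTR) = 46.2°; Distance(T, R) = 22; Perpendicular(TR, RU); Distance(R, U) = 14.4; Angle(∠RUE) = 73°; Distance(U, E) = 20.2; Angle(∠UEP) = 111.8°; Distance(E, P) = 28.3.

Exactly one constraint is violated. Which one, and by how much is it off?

Distance(E, P) = 28.3 — off by 5.00.

H = (0.00, 0.00) ✓; HZ at -67.50° ✓; |HZ| = 29.40 ✓; ∠(HZ, ZW) = 90.00° ✓; |ZW| = 16.10 ✓; ∠ZWT = 104.8° ✓; |WT| = 14.80 ✓; ∠WTR = 46.20° ✓; |TR| = 22.00 ✓; ∠(TR, RU) = 90.00° ✓; |RU| = 14.40 ✓; ∠RUE = 73.00° ✓; |UE| = 20.20 ✓; ∠UEP = 111.8° ✓; |EP| = 23.30 ✗.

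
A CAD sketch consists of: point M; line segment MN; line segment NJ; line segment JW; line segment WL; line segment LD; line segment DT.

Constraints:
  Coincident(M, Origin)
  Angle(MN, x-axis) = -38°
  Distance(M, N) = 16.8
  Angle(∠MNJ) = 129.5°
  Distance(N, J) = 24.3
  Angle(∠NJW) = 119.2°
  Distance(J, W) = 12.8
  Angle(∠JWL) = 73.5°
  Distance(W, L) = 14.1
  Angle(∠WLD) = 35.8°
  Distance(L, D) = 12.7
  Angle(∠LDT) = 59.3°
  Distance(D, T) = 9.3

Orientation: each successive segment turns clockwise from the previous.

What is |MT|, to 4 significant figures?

38.74

M is at the origin; MN runs at -38.0° with length 16.8, so N = (13.24, -10.34). ∠MNJ = 129.5° gives NJ at -88.50° from the x-axis; with |NJ| = 24.3, J = (13.87, -34.63). ∠NJW = 119.2° gives JW at -149.3° from the x-axis; with |JW| = 12.8, W = (2.869, -41.17). ∠JWL = 73.5° gives WL at 104.2° from the x-axis; with |WL| = 14.1, L = (-0.5903, -27.50). ∠WLD = 35.8° gives LD at -40.00° from the x-axis; with |LD| = 12.7, D = (9.139, -35.66). ∠LDT = 59.3° gives DT at -160.7° from the x-axis; with |DT| = 9.3, T = (0.3612, -38.74). Then |MT| = |T − M| = 38.74.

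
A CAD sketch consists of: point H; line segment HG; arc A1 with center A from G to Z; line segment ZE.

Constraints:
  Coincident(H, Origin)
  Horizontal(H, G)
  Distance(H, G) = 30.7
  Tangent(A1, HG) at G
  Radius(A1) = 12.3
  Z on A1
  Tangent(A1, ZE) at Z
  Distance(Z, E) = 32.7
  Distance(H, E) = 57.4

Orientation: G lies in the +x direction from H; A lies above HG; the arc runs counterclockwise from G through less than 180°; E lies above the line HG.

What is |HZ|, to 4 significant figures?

45.34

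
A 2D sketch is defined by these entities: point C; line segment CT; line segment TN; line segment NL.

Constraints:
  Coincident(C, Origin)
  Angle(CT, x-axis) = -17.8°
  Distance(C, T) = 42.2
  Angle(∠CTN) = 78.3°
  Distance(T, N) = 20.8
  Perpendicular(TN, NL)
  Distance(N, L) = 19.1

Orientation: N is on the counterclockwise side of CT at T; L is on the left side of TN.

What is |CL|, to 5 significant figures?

25.372

C is at the origin; CT runs at -17.8° with length 42.2, so T = 42.2·(cos -17.8°, sin -17.8°) = (40.180, -12.900). ∠CTN = 78.3°, so TN runs at -17.8° + (180° − 78.3°) = 83.900° from the x-axis; with |TN| = 20.8, N = T + 20.8·(cos 83.900°, sin 83.900°) = (42.390, 7.7819). TN ⟂ NL; with |NL| = 19.1 on the left of TN, L = N + 19.1·(-0.99434, 0.10626) = (23.398, 9.8115). Then |CL| = |L − C| = 25.372.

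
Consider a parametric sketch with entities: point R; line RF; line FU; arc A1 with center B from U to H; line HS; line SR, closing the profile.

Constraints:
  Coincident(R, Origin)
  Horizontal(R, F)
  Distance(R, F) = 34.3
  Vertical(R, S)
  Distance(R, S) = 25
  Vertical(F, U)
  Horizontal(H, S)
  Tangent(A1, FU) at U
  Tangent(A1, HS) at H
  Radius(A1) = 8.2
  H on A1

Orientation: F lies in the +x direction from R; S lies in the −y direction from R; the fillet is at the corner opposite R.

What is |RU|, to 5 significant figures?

38.193

The virtual corner opposite R is at (34.300, -25.000). Tangency of A1 to FU means the radius BU is perpendicular to FU and A1 meets HS tangentially, so BH is at right angles to HS, with radius 8.2, so the center B sits 8.2 in from both sides at B = (26.100, -16.800). That places the tangent points at U = (34.300, -16.800) on FU and H = (26.100, -25.000) on HS. Then |RU| = |U − R| = 38.193.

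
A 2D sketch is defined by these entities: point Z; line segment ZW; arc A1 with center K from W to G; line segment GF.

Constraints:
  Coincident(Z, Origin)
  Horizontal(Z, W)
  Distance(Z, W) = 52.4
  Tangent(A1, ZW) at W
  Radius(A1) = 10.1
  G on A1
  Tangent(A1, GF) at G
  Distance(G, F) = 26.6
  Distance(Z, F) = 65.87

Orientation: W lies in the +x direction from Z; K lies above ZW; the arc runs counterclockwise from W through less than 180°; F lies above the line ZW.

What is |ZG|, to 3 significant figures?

63.4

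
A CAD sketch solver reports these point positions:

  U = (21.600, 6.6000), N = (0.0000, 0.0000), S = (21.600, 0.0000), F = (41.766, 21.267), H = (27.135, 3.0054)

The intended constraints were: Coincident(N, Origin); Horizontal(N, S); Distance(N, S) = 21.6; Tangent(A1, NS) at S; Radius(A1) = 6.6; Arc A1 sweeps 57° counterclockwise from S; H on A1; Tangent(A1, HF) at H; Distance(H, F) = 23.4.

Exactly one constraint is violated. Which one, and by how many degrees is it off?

Tangent(A1, HF) at H — off by 5.70°.

N = (0.00, 0.00) ✓; N.y = 0.00, S.y = 0.00 ✓; |NS| = 21.60 ✓; ∠(US, SN) = 90.00° ✓; |US| = 6.600 ✓; bearing(U→H) − bearing(U→S) = 57.00° ✓; |UH| = 6.600 ✓; ∠(UH, HF) = 95.70° ✗; |HF| = 23.40 ✓.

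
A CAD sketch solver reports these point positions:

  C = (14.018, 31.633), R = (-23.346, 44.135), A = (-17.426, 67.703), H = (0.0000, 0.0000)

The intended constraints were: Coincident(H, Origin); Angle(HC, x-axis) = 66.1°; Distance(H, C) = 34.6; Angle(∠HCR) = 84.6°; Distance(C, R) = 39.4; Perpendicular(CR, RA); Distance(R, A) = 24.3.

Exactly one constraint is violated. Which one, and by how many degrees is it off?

Perpendicular(CR, RA) — off by 4.40°.

H = (0.00, 0.00) ✓; HC at 66.10° ✓; |HC| = 34.60 ✓; ∠HCR = 84.60° ✓; |CR| = 39.40 ✓; ∠(CR, RA) = 85.60° ✗; |RA| = 24.30 ✓.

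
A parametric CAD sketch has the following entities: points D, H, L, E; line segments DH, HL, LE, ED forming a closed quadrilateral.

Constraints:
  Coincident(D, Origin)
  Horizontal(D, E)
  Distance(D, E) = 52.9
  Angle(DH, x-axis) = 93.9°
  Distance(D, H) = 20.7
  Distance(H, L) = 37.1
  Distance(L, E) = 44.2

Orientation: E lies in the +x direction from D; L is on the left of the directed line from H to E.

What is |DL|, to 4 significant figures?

49.49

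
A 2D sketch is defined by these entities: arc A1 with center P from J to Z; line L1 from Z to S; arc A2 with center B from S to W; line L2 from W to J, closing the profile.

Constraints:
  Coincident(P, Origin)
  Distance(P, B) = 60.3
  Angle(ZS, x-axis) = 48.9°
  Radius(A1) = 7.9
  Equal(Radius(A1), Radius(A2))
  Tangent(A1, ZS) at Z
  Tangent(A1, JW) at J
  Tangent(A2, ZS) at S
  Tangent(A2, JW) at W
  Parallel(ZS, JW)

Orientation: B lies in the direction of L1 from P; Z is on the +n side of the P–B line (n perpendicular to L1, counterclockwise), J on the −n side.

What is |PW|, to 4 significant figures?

60.82

The slot axis is L1's direction at 48.9°, so u = (cos 48.9°, sin 48.9°) = (0.6574, 0.7536) and n = (−sin 48.9°, cos 48.9°) = (-0.7536, 0.6574). P is at the origin and B lies 60.3 along u from P, so B = 60.3·u = (39.64, 45.44). Tangency of A1 to both parallel lines with radius 7.9 puts Z and J at P ± 7.9·n: Z = (-5.953, 5.193), J = (5.953, -5.193). Equal radii place S and W the same way about B: S = B + 7.9·n = (33.69, 50.63), W = B − 7.9·n = (45.59, 40.25). Then |PW| = |W − P| = 60.82.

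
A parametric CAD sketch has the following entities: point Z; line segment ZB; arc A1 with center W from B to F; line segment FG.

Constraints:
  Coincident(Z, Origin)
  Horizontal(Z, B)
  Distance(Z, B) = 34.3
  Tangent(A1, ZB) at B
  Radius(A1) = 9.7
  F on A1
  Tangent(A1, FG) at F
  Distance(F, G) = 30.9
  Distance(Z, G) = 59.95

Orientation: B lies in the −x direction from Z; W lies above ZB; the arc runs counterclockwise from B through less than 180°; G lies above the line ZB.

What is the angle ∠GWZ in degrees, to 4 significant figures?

123.5°

Z is at the origin; ZB is horizontal with |ZB| = 34.3 and B on the −x side, so B = (-34.30, 0.000). Since A1 is tangent to ZB there, WB ⟂ ZB, so W = B + (0, 9.7) = (-34.30, 9.700). Since WF ⟂ FG (tangency), |WG| = √(9.7² + 30.9²) = 32.39 regardless of where F sits on A1. So G lies on both circle(Z, 59.95) and circle(W, 32.39); the above-ZB intersection is G = (-44.15, 40.55). F is the foot of the tangent from G: F = (-26.37, 15.28).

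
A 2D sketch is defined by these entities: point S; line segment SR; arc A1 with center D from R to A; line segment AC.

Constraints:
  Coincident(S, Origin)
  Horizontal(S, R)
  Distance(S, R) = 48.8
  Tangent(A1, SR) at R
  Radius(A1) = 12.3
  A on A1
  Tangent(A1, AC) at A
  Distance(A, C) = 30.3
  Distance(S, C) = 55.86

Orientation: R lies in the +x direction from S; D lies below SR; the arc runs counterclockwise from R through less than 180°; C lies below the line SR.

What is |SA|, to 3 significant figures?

38.5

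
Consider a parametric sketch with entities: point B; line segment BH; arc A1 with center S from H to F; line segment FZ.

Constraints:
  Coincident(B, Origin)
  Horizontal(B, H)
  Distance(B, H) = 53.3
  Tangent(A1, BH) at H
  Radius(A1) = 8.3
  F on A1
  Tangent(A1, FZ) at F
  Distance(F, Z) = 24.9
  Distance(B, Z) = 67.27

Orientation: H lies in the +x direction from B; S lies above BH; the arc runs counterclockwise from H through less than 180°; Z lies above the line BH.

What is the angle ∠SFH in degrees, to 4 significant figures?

40.91°

B is at the origin; BH is horizontal with |BH| = 53.3 and H on the +x side, so H = (53.30, 0.000). A1 meets BH tangentially, so SH is at right angles to BH, so S = H + (0, 8.3) = (53.30, 8.300). Since SF ⟂ FZ (tangency), |SZ| = √(8.3² + 24.9²) = 26.25 regardless of where F sits on A1. So Z lies on both circle(B, 67.27) and circle(S, 26.25); the above-BH intersection is Z = (57.97, 34.13). F is the foot of the tangent from Z: F = (61.52, 9.482).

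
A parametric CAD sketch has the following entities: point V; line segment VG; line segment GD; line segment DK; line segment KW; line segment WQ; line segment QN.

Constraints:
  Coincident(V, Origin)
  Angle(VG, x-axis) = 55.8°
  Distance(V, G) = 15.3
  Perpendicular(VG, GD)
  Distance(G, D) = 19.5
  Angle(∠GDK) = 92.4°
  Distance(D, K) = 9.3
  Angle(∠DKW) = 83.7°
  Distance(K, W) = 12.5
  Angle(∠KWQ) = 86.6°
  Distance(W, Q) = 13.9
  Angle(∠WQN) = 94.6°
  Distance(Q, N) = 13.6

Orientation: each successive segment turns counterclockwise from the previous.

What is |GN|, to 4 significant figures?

23.25

∠KWQ = 86.6° gives WQ at 63.10° from the x-axis; with |WQ| = 13.9, Q = (4.008, 22.24). ∠WQN = 94.6° gives QN at 148.5° from the x-axis; with |QN| = 13.6, N = (-7.588, 29.34). Then |GN| = |N − G| = 23.25.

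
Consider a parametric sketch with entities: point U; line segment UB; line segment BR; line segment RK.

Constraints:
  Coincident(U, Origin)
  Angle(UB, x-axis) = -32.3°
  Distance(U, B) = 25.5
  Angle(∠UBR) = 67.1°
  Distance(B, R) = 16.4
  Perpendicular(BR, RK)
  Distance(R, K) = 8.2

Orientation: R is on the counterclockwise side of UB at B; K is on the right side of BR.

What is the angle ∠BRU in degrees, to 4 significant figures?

74.58°

U is at the origin; UB runs at -32.3° with length 25.5, so B = 25.5·(cos -32.3°, sin -32.3°) = (21.55, -13.63). ∠UBR = 67.1°, so BR runs at -32.3° + (180° − 67.1°) = 80.60° from the x-axis; with |BR| = 16.4, R = B + 16.4·(cos 80.60°, sin 80.60°) = (24.23, 2.554). Then cos ∠BRU = RB·RU / (|RB||RU|), giving 74.58°.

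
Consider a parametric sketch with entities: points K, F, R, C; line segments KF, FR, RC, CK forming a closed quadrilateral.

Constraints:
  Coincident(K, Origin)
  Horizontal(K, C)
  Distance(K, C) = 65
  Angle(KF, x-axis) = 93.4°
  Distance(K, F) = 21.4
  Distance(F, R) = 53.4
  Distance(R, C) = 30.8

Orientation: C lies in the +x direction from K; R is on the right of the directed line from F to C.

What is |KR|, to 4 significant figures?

40.79

Checks: |FR| = 53.40 ✓; |RC| = 30.80 ✓.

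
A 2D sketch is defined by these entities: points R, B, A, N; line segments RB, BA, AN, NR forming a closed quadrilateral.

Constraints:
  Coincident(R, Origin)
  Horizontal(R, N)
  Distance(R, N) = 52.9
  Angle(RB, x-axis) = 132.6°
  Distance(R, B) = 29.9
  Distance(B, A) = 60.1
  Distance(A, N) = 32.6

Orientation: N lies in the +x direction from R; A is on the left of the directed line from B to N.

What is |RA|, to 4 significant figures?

49.29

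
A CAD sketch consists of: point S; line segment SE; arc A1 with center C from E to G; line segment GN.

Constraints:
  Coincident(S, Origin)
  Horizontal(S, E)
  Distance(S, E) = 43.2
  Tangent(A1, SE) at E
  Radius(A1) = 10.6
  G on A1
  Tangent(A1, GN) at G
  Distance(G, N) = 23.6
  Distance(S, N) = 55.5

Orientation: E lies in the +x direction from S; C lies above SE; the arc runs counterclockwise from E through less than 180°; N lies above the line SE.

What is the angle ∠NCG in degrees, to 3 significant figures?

65.8°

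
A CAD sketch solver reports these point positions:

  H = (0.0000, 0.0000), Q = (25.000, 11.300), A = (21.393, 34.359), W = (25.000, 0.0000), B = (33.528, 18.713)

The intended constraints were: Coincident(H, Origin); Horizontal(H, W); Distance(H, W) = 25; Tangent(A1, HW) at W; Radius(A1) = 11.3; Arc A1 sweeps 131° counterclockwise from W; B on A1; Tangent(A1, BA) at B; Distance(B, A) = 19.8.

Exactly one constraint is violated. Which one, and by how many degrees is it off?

Tangent(A1, BA) at B — off by 3.20°.

H = (0.00, 0.00) ✓; H.y = 0.00, W.y = 0.00 ✓; |HW| = 25.00 ✓; ∠(QW, WH) = 90.00° ✓; |QW| = 11.30 ✓; bearing(Q→B) − bearing(Q→W) = 131.0° ✓; |QB| = 11.30 ✓; ∠(QB, BA) = 93.20° ✗; |BA| = 19.80 ✓.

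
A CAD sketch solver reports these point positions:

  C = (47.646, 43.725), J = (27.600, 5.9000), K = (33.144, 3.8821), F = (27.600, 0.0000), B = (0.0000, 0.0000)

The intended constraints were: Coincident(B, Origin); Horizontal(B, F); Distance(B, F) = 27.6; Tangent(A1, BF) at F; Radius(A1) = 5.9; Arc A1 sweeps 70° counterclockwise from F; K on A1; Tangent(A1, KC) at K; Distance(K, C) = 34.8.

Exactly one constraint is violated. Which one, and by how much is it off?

Distance(K, C) = 34.8 — off by 7.60.

B = (0.00, 0.00) ✓; B.y = 0.00, F.y = 0.00 ✓; |BF| = 27.60 ✓; ∠(JF, FB) = 90.00° ✓; |JF| = 5.900 ✓; bearing(J→K) − bearing(J→F) = 70.00° ✓; |JK| = 5.900 ✓; ∠(JK, KC) = 90.00° ✓; |KC| = 42.40 ✗.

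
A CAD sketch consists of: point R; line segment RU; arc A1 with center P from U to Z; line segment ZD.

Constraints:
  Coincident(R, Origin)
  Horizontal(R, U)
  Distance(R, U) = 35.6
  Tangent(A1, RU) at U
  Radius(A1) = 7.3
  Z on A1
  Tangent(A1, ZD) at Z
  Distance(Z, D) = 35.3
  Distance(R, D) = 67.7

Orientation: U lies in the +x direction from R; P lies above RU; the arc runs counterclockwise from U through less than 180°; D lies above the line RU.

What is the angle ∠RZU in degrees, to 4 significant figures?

26.71°

R is at the origin; RU is horizontal with |RU| = 35.6 and U on the +x side, so U = (35.60, 0.000). A1 meets RU tangentially, so PU is at right angles to RU, so P = U + (0, 7.3) = (35.60, 7.300). Since PZ ⟂ ZD (tangency), |PD| = √(7.3² + 35.3²) = 36.05 regardless of where Z sits on A1. So D lies on both circle(R, 67.7) and circle(P, 36.05); the above-RU intersection is D = (57.27, 36.11). Z is the foot of the tangent from D: Z = (42.20, 4.185).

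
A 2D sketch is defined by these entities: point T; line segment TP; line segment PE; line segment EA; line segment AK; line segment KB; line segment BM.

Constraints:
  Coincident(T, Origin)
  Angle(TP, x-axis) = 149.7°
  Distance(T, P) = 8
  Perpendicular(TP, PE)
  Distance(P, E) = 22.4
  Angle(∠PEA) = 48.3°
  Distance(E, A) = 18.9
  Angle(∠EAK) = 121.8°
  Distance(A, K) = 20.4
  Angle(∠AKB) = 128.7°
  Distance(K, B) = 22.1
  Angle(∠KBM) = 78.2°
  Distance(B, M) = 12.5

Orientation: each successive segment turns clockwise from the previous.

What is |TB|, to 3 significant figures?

26.8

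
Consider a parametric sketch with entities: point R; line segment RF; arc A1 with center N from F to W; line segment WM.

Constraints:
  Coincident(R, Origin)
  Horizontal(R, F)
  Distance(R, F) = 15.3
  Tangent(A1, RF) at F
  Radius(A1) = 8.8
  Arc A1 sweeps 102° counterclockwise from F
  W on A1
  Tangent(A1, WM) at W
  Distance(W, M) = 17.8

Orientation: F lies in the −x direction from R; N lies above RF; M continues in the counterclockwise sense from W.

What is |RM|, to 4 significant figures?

29.90

On A1, F sits at bearing -90° from N; a 102° counterclockwise sweep puts W at bearing 12°, so W = N + 8.8·(cos 12°, sin 12°) = (-6.692, 10.63). Since A1 is tangent to WM there, NW ⟂ WM, so WM runs along (−sin 12°, cos 12°); with |WM| = 17.8, M = (-10.39, 28.04). Then |RM| = |M − R| = 29.90.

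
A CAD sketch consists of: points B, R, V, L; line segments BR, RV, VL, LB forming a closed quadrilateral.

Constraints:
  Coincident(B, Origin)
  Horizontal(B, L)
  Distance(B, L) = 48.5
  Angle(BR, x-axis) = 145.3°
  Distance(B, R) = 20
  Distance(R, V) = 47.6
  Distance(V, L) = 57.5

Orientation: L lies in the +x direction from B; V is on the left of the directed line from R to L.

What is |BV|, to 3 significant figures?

49.3

Checks: |RV| = 47.60 ✓; |VL| = 57.50 ✓.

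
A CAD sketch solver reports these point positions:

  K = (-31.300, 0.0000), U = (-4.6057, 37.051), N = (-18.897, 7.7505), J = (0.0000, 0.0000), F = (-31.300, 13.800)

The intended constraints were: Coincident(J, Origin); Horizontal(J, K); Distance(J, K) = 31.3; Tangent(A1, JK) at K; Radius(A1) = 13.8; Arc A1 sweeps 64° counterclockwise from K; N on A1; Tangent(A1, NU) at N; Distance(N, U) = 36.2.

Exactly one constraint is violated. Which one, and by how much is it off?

Distance(N, U) = 36.2 — off by 3.60.

J = (0.00, 0.00) ✓; J.y = 0.00, K.y = 0.00 ✓; |JK| = 31.30 ✓; ∠(FK, KJ) = 90.00° ✓; |FK| = 13.80 ✓; bearing(F→N) − bearing(F→K) = 64.00° ✓; |FN| = 13.80 ✓; ∠(FN, NU) = 90.00° ✓; |NU| = 32.60 ✗.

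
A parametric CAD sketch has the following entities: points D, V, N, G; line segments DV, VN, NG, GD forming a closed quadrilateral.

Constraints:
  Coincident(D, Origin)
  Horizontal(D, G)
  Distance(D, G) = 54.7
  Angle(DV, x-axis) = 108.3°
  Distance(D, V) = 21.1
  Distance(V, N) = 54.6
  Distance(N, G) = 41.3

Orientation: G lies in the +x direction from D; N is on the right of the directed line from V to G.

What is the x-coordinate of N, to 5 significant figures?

22.654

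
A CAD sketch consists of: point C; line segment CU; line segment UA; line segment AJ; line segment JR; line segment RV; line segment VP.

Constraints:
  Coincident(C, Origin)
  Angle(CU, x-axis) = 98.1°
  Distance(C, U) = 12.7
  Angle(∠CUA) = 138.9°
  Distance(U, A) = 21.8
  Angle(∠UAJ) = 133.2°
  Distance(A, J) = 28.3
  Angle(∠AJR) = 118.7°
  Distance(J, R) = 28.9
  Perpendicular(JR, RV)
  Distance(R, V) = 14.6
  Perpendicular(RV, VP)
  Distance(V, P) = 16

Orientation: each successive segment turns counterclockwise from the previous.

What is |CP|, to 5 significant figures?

38.470

The perpendicularity gives RV at right angles to JR, so RV runs at -22.700°; with |RV| = 14.6, V = (-44.121, -8.4359). RV ⟂ VP, so VP runs at 67.300°; with |VP| = 16.0, P = (-37.946, 6.3247). Then |CP| = |P − C| = 38.470.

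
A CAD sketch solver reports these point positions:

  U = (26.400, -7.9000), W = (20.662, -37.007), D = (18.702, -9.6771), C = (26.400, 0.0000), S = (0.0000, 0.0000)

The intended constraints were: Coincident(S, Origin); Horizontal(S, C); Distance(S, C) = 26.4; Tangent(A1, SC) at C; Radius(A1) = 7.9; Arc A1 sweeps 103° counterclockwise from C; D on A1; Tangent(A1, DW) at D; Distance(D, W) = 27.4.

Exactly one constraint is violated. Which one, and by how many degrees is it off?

Tangent(A1, DW) at D — off by 8.90°.

S = (0.00, 0.00) ✓; S.y = 0.00, C.y = 0.00 ✓; |SC| = 26.40 ✓; ∠(UC, CS) = 90.00° ✓; |UC| = 7.900 ✓; bearing(U→D) − bearing(U→C) = 103.0° ✓; |UD| = 7.900 ✓; ∠(UD, DW) = 98.90° ✗; |DW| = 27.40 ✓.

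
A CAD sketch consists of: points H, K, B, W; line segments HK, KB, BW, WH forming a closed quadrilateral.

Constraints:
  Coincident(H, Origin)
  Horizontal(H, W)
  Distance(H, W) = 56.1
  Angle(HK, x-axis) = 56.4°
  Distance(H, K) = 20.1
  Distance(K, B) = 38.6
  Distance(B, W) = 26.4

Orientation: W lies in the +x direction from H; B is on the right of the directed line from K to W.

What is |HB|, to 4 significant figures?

36.88

H is at the origin; H and W share the same y with |HW| = 56.1 and W in +x, so W = (56.1, 0). HK runs at 56.4° with |HK| = 20.1, so K = (11.12, 16.74). B is determined by |KB| = 38.6 and |BW| = 26.4 together: it lies at the intersection of circle(K, 38.6) and circle(W, 26.4). With |KW| = 47.99, the foot of the radical line on KW is 32.26 from K and the perpendicular offset is √(38.6² − 32.26²) = 21.20. Taking the right-of-KW solution: B = (33.96, -14.38).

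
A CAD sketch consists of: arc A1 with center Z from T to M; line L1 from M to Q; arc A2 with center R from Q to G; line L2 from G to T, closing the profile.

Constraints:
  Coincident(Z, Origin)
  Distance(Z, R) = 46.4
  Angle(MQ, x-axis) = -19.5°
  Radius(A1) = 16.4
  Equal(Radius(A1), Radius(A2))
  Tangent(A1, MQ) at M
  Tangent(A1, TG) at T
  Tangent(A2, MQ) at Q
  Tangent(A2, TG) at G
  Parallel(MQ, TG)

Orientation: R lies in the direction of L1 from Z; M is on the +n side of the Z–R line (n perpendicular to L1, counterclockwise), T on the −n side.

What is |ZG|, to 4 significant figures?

49.21

The slot axis is L1's direction at -19.5°, so u = (cos -19.5°, sin -19.5°) = (0.9426, -0.3338) and n = (−sin -19.5°, cos -19.5°) = (0.3338, 0.9426). Z is at the origin and R lies 46.4 along u from Z, so R = 46.4·u = (43.74, -15.49). Tangency of A1 to both parallel lines with radius 16.4 puts M and T at Z ± 16.4·n: M = (5.474, 15.46), T = (-5.474, -15.46). Equal radii place Q and G the same way about R: Q = R + 16.4·n = (49.21, -0.02932), G = R − 16.4·n = (38.26, -30.95). Then |ZG| = |G − Z| = 49.21.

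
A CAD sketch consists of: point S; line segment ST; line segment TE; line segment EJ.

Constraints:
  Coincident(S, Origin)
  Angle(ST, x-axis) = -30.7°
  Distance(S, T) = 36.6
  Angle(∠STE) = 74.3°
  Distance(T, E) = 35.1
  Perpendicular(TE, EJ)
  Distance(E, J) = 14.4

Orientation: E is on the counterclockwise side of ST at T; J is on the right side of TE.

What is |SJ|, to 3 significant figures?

55.7

∠STE = 74.3°, so TE runs at -30.7° + (180° − 74.3°) = 75.0° from the x-axis; with |TE| = 35.1, E = T + 35.1·(cos 75.0°, sin 75.0°) = (40.6, 15.2). TE ⟂ EJ; with |EJ| = 14.4 on the right of TE, J = E + 14.4·(0.966, -0.259) = (54.5, 11.5). Then |SJ| = |J − S| = 55.7.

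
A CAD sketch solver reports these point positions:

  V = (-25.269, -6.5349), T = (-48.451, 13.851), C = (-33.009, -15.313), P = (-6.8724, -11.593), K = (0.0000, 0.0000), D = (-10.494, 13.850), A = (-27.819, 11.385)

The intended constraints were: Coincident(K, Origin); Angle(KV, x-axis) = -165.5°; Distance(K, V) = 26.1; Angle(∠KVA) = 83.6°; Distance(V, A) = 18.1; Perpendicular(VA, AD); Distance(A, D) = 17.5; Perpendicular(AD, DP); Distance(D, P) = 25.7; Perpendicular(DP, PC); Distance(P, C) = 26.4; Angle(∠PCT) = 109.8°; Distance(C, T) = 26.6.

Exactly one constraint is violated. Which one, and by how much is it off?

Distance(C, T) = 26.6 — off by 6.40.

K = (0.00, 0.00) ✓; KV at -165.5° ✓; |KV| = 26.10 ✓; ∠KVA = 83.60° ✓; |VA| = 18.10 ✓; ∠(VA, AD) = 90.00° ✓; |AD| = 17.50 ✓; ∠(AD, DP) = 90.00° ✓; |DP| = 25.70 ✓; ∠(DP, PC) = 90.00° ✓; |PC| = 26.40 ✓; ∠PCT = 109.8° ✓; |CT| = 33.00 ✗.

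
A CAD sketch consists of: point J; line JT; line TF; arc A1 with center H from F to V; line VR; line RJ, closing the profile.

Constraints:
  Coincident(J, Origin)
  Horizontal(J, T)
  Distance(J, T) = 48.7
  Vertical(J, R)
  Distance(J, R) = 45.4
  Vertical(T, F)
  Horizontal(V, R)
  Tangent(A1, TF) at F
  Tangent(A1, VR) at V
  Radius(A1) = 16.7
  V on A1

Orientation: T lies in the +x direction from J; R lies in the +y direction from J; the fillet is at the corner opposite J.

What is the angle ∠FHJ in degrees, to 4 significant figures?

138.1°

J is at the origin; J and T share the same y with |JT| = 48.7 and T on the +x side, so T = (48.70, 0.000). JR is vertical with |JR| = 45.4 and R on the +y side, so R = (0.000, 45.40). The virtual corner opposite J is at (48.70, 45.40). The tangent condition forces HF to be normal to TF and the tangent condition forces HV to be normal to VR, with radius 16.7, so the center H sits 16.7 in from both sides at H = (32.00, 28.70). That places the tangent points at F = (48.70, 28.70) on TF and V = (32.00, 45.40) on VR. Then cos ∠FHJ = HF·HJ / (|HF||HJ|), giving 138.1°.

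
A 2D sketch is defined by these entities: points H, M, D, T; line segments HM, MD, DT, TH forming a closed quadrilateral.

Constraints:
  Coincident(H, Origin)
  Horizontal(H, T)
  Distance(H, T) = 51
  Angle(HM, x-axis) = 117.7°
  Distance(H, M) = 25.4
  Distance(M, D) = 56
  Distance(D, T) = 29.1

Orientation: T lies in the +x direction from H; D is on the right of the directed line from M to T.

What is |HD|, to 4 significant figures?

32.57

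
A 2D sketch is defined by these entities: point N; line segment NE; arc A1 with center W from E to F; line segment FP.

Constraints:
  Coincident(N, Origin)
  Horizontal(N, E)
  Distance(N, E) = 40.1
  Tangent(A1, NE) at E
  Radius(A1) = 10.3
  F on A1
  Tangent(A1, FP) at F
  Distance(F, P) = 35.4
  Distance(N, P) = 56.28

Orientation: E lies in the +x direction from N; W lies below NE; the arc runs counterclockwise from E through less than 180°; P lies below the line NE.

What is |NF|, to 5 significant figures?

31.765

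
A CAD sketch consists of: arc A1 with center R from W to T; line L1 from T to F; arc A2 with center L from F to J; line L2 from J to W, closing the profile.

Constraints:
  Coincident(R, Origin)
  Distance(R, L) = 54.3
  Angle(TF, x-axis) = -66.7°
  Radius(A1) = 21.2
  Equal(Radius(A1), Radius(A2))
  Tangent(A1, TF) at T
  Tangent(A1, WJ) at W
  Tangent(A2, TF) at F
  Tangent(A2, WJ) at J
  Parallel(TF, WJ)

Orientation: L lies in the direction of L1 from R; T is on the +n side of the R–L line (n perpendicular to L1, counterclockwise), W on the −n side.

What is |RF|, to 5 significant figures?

58.292

The slot axis is L1's direction at -66.7°, so u = (cos -66.7°, sin -66.7°) = (0.39555, -0.91845) and n = (−sin -66.7°, cos -66.7°) = (0.91845, 0.39555). R is at the origin and L lies 54.3 along u from R, so L = 54.3·u = (21.478, -49.872). Tangency of A1 to both parallel lines with radius 21.2 puts T and W at R ± 21.2·n: T = (19.471, 8.3856), W = (-19.471, -8.3856). Equal radii place F and J the same way about L: F = L + 21.2·n = (40.949, -41.486), J = L − 21.2·n = (2.0071, -58.257). Then |RF| = |F − R| = 58.292.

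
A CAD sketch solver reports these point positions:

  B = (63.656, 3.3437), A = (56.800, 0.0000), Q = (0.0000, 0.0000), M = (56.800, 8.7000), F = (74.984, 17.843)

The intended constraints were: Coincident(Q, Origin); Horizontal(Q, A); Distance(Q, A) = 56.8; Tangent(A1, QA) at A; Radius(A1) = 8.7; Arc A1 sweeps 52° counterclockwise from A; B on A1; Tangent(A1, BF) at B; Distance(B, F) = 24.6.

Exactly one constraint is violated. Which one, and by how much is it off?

Distance(B, F) = 24.6 — off by 6.20.

Q = (0.00, 0.00) ✓; Q.y = 0.00, A.y = 0.00 ✓; |QA| = 56.80 ✓; ∠(MA, AQ) = 90.00° ✓; |MA| = 8.700 ✓; bearing(M→B) − bearing(M→A) = 52.00° ✓; |MB| = 8.700 ✓; ∠(MB, BF) = 90.00° ✓; |BF| = 18.40 ✗.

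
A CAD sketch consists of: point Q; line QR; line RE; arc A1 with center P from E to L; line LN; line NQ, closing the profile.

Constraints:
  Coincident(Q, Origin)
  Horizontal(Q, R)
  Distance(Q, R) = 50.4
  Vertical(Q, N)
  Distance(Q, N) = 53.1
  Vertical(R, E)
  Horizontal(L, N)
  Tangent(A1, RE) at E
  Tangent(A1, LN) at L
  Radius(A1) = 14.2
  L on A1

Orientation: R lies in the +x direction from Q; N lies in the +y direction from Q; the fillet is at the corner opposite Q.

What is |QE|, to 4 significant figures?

63.67

The virtual corner opposite Q is at (50.40, 53.10). A1 meets RE tangentially, so PE is at right angles to RE and A1 meets LN tangentially, so PL is at right angles to LN, with radius 14.2, so the center P sits 14.2 in from both sides at P = (36.20, 38.90). That places the tangent points at E = (50.40, 38.90) on RE and L = (36.20, 53.10) on LN. Then |QE| = |E − Q| = 63.67.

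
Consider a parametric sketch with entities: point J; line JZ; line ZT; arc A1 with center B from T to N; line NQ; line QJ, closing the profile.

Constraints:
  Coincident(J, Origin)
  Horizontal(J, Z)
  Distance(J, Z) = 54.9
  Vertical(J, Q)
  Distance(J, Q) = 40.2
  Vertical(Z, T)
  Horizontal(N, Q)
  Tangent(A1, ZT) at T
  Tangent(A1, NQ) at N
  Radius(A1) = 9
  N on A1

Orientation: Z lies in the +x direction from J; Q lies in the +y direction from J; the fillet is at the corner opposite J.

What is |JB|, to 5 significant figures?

55.500

J is at the origin; JZ is horizontal with |JZ| = 54.9 and Z on the +x side, so Z = (54.900, 0.0000). J and Q share the same x with |JQ| = 40.2 and Q on the +y side, so Q = (0.0000, 40.200). The virtual corner opposite J is at (54.900, 40.200). A1 meets ZT tangentially, so BT is at right angles to ZT and tangency of A1 to NQ means the radius BN is perpendicular to NQ, with radius 9.0, so the center B sits 9.0 in from both sides at B = (45.900, 31.200). Then |JB| = |B − J| = 55.500.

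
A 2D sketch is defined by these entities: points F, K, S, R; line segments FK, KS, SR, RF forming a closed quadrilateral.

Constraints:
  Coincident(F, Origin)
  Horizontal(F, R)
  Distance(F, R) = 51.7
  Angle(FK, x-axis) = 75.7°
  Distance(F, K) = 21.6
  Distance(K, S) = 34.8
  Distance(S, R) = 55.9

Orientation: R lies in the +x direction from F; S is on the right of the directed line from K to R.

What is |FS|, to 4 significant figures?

13.21

Checks: |KS| = 34.80 ✓; |SR| = 55.90 ✓.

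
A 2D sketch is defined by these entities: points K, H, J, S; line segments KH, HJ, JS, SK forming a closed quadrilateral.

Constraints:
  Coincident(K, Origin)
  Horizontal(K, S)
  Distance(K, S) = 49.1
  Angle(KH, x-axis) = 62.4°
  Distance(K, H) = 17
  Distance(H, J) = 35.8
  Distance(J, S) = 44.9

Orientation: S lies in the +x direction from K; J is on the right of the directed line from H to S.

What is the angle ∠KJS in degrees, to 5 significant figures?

86.629°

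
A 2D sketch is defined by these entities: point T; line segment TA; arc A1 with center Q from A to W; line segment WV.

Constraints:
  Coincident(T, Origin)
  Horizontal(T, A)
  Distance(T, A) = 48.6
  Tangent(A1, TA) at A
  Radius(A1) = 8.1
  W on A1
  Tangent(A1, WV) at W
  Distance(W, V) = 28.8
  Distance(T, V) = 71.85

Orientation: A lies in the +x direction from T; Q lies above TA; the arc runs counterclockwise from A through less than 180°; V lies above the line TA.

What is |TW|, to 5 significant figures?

56.819

Checks: |QW| = 8.100 ✓; ∠(QW, WV) = 90.00° ✓; |WV| = 28.80 ✓; |TV| = 71.85 ✓.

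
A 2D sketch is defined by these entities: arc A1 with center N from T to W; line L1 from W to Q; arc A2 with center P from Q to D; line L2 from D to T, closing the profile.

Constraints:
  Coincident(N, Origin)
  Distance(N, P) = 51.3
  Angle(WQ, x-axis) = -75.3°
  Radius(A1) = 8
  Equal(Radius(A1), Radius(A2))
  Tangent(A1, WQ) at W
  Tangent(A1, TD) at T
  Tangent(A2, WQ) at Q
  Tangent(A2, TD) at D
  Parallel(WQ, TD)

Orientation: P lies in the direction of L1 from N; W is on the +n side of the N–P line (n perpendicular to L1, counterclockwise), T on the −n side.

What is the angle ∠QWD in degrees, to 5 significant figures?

17.322°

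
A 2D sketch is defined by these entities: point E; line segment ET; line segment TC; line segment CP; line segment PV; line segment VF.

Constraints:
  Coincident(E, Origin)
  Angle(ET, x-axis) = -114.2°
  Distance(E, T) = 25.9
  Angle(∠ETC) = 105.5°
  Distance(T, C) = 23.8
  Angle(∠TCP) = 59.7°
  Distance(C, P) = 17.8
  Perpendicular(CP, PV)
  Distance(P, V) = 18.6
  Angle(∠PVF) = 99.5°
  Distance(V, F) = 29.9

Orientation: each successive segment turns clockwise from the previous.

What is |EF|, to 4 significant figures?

49.68

E is at the origin; ET runs at -114.2° with length 25.9, so T = (-10.62, -23.62). ∠ETC = 105.5° gives TC at 171.3° from the x-axis; with |TC| = 23.8, C = (-34.14, -20.02). ∠TCP = 59.7° gives CP at 51.00° from the x-axis; with |CP| = 17.8, P = (-22.94, -6.191). CP is perpendicular to PV, so PV runs at -39.00°; with |PV| = 18.6, V = (-8.486, -17.90). ∠PVF = 99.5° gives VF at -119.5° from the x-axis; with |VF| = 29.9, F = (-23.21, -43.92). Then |EF| = |F − E| = 49.68.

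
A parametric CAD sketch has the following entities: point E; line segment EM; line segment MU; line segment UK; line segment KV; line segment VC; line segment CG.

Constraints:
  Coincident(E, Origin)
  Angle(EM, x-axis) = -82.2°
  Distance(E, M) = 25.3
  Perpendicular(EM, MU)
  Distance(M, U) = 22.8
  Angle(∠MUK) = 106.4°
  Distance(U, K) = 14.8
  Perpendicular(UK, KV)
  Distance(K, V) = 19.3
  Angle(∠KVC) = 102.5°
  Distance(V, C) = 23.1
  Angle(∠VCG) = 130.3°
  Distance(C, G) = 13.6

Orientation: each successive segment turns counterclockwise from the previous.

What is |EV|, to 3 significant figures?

10.2

E is at the origin; EM runs at -82.2° with length 25.3, so M = (3.43, -25.1). The perpendicularity gives MU at right angles to EM, so MU runs at 7.80°; with |MU| = 22.8, U = (26.0, -22.0). ∠MUK = 106.4° gives UK at 81.4° from the x-axis; with |UK| = 14.8, K = (28.2, -7.34). The perpendicularity gives KV at right angles to UK, so KV runs at 171°; with |KV| = 19.3, V = (9.15, -4.45). Then |EV| = |V − E| = 10.2.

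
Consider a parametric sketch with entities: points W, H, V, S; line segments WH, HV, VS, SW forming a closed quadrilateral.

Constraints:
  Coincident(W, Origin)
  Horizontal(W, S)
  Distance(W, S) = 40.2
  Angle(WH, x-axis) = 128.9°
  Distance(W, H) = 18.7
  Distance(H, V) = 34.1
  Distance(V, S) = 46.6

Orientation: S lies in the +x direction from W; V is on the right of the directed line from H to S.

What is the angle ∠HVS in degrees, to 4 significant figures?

82.32°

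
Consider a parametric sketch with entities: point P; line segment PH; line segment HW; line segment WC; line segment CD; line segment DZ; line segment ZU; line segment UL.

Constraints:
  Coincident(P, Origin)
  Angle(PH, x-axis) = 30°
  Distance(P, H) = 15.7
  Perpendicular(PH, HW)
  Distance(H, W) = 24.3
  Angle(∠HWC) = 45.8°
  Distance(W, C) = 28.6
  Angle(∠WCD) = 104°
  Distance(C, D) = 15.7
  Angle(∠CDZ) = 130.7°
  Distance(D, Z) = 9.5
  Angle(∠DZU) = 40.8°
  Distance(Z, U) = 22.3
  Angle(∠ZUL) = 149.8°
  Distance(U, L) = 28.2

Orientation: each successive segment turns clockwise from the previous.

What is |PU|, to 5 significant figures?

6.6379

P is at the origin; PH runs at 30.0° with length 15.7, so H = (13.597, 7.8500). PH is perpendicular to HW, so HW runs at -60.000°; with |HW| = 24.3, W = (25.747, -13.194). ∠HWC = 45.8° gives WC at 165.80° from the x-axis; with |WC| = 28.6, C = (-1.9795, -6.1786). ∠WCD = 104.0° gives CD at 89.800° from the x-axis; with |CD| = 15.7, D = (-1.9247, 9.5213). ∠CDZ = 130.7° gives DZ at 40.500° from the x-axis; with |DZ| = 9.5, Z = (5.2991, 15.691). ∠DZU = 40.8° gives ZU at -98.700° from the x-axis; with |ZU| = 22.3, U = (1.9260, -6.3524). Then |PU| = |U − P| = 6.6379.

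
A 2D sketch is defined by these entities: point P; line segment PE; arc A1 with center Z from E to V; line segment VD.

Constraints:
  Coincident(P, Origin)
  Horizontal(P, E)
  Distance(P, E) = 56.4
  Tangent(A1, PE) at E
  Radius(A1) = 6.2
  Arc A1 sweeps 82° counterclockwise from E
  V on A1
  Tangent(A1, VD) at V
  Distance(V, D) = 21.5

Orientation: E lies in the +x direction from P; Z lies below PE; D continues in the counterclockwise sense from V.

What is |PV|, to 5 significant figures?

50.543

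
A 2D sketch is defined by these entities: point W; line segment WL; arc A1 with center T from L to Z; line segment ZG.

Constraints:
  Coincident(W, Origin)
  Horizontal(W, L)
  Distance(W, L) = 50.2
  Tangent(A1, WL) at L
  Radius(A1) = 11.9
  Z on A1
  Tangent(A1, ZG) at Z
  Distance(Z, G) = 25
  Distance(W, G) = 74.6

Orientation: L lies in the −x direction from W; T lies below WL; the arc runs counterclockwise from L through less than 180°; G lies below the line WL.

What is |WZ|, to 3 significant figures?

62.7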